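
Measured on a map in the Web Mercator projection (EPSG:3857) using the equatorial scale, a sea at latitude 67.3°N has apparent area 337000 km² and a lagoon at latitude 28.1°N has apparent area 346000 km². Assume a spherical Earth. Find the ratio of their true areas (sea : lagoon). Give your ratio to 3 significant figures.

Mercator's areal exaggeration is sec²φ; hence true area = (apparent area) · cos²φ.
True area of sea: 337000 × cos²(67.3°) = 337000 × 0.1489 = 50190 km².
True area of lagoon: 346000 × cos²(28.1°) = 346000 × 0.7781 = 269200 km².
Ratio = 50190 / 269200 ≈ 0.186.

0.186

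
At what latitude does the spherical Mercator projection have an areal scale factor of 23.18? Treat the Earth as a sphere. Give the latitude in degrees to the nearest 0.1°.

78.0°

Mercator areal scale is sec²φ.
sec²φ = 23.18  ⇒  cos²φ = 0.04314  ⇒  cos φ = 0.2077.
φ = arccos(0.2077) ≈ 78.0°.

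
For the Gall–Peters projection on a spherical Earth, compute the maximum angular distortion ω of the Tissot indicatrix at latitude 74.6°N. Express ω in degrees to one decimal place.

97.7°

The Gall–Peters projection is cylindrical equal-area with φ₀ = 45°. Cylindrical equal-area (φ₀ = 45°): h = cos φ / cos 45° along meridians, k = cos 45° / cos φ along parallels; h·k = 1.
At 74.6°: h = 0.3756, k = 2.663; principal scales a = 2.663, b = 0.3756.
sin(ω/2) = (a − b)/(a + b) = 2.287/3.038 = 0.7528, so ω = 2 arcsin(0.7528) ≈ 97.7°.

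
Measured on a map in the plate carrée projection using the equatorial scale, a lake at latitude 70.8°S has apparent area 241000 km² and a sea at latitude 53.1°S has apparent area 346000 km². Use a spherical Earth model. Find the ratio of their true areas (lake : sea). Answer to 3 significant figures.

On the plate carrée, areal scale = h·k = 1 × sec φ, so true area = apparent × cos φ.
True area of lake: 241000 × cos(70.8°) = 241000 × 0.3289 = 79260 km².
True area of sea: 346000 × cos(53.1°) = 346000 × 0.6004 = 207700 km².
Ratio = 79260 / 207700 ≈ 0.382.

0.382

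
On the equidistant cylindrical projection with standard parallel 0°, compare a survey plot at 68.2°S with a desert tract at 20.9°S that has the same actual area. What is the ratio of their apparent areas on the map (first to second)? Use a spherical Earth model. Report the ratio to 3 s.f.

2.52

In the plate carrée (x = Rλ, y = Rφ), meridians are true-scale (h = 1) and parallels are stretched by k = sec φ.
Areal scale at 68.2°: h·k = 1.000 × 2.693 = 2.693.
Areal scale at 20.9°: h·k = 1.000 × 1.070 = 1.070.
Ratio = 2.693/1.070 ≈ 2.52.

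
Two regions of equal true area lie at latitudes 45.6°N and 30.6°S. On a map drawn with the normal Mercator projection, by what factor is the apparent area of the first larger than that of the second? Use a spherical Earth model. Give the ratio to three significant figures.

1.51

On Mercator, area is exaggerated by sec²φ = 1/cos²φ.
At 45.6°: sec²(45.6°) = 1/0.6997² = 2.043.
At 30.6°: sec²(30.6°) = 1/0.8607² = 1.350.
Ratio = 2.043/1.350 = cos²(30.6°)/cos²(45.6°) ≈ 1.51.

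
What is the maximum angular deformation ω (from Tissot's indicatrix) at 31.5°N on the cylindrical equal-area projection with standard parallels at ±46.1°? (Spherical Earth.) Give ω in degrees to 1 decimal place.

Cylindrical equal-area (φ₀ = 46.1°): h = cos φ / cos 46.1° along meridians, k = cos 46.1° / cos φ along parallels; h·k = 1.
At 31.5°: h = 1.230, k = 0.8132; principal scales a = 1.230, b = 0.8132.
sin(ω/2) = (a − b)/(a + b) = 0.4164/2.043 = 0.2038, so ω = 2 arcsin(0.2038) ≈ 23.5°.

23.5°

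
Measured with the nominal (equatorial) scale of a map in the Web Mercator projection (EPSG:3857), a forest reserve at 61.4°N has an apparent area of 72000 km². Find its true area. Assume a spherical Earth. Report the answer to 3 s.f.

For Mercator, h = k = sec φ (a conformal cylindrical projection has a single point scale, 1/cos φ).
Areal scale = k² = sec²φ = 1/cos²(61.4°) = 1/0.4787² = 4.364.
True area = apparent / (areal scale) = 72000 / 4.364 ≈ 16500 km².

16500 km²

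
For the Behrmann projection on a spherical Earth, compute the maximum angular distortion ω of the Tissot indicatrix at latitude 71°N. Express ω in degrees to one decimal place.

Behrmann is a cylindrical equal-area projection with standard parallels at ±30°. A cylindrical equal-area projection with standard parallel φ₀ has meridian scale h = cos φ / cos φ₀ and parallel scale k = cos φ₀ / cos φ (so areas are preserved, h·k = 1).
At 71°: h = 0.3759, k = 2.660; principal scales a = 2.660, b = 0.3759.
sin(ω/2) = (a − b)/(a + b) = 2.284/3.036 = 0.7523, so ω = 2 arcsin(0.7523) ≈ 97.6°.

97.6°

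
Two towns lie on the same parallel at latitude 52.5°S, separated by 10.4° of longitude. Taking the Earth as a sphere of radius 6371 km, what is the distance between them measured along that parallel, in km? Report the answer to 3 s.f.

Arc length along a parallel = R cos φ · Δλ (with Δλ in radians).
= 6371 × cos 52.5° × (10.4° × π/180) = 6371 × 0.6088 × 0.1815 ≈ 704 km.

704 km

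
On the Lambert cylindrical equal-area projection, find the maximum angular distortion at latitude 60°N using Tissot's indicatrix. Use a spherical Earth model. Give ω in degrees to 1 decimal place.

The Lambert cylindrical equal-area projection is the cylindrical equal-area projection with its standard parallel at the equator (φ₀ = 0). A cylindrical equal-area projection with standard parallel φ₀ has meridian scale h = cos φ / cos φ₀ and parallel scale k = cos φ₀ / cos φ (so areas are preserved, h·k = 1).
At 60°: h = 0.5000, k = 2.000; principal scales a = 2.000, b = 0.5000.
sin(ω/2) = (a − b)/(a + b) = 1.500/2.500 = 0.6000, so ω = 2 arcsin(0.6000) ≈ 73.7°.

73.7°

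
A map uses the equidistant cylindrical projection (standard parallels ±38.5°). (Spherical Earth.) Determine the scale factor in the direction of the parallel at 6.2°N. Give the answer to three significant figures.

With standard parallel φ₀ = 38.5°, the equirectangular projection gives x = Rλ cos φ₀, y = Rφ, so h = 1 and k = cos 38.5° / cos φ.
k = cos 38.5° / cos 6.2° = 0.7826/0.9942 = 0.7872.

0.787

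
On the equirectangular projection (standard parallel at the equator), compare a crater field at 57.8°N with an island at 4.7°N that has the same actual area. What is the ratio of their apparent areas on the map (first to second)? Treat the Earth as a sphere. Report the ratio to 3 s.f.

For the equirectangular projection with φ₀ = 0 (plate carrée), h = 1 along meridians and k = sec φ along parallels.
Areal scale at 57.8°: h·k = 1.000 × 1.877 = 1.877.
Areal scale at 4.7°: h·k = 1.000 × 1.003 = 1.003.
Ratio = 1.877/1.003 ≈ 1.87.

1.87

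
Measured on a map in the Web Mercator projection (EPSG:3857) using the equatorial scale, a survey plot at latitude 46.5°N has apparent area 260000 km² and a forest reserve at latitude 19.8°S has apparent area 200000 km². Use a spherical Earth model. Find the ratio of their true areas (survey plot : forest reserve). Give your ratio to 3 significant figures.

0.696

Mercator's areal exaggeration is sec²φ; hence true area = (apparent area) · cos²φ.
True area of survey plot: 260000 × cos²(46.5°) = 260000 × 0.4738 = 123200 km².
True area of forest reserve: 200000 × cos²(19.8°) = 200000 × 0.8853 = 177100 km².
Ratio = 123200 / 177100 ≈ 0.696.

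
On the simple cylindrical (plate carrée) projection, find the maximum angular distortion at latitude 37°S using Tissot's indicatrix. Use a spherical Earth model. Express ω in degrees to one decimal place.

For the equirectangular projection with φ₀ = 0 (plate carrée), h = 1 along meridians and k = sec φ along parallels.
At 37°: h = 1.000, k = 1.252; principal scales a = 1.252, b = 1.000.
sin(ω/2) = (a − b)/(a + b) = 0.2521/2.252 = 0.1120, so ω = 2 arcsin(0.1120) ≈ 12.9°.

12.9°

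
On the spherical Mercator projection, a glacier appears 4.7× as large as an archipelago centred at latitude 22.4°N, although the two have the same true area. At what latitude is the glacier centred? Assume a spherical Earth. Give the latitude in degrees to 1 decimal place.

On Mercator, (apparent₁)/(apparent₂) = sec²φ₁ / sec²φ₂ when true areas are equal.
cos²φ₂ / cos²φ₁ = 4.7  ⇒  cos φ₁ = cos 22.4° / √4.7 = 0.9245/2.168 = 0.4265.
φ₁ = arccos(0.4265) ≈ 64.8°.

64.8°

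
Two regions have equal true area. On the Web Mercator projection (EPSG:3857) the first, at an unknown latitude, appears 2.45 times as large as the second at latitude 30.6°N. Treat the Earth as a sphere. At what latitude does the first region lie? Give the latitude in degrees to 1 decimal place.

Mercator areal scale is sec²φ, so apparent-area ratio = sec²φ₁ / sec²φ₂ = cos²φ₂ / cos²φ₁.
cos²φ₂ / cos²φ₁ = 2.45  ⇒  cos φ₁ = cos 30.6° / √2.45 = 0.8607/1.565 = 0.5499.
φ₁ = arccos(0.5499) ≈ 56.6°.

56.6°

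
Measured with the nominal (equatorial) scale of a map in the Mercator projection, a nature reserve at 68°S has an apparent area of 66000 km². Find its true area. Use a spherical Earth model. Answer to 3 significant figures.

9260 km²

The Mercator projection is conformal; its linear scale factor is the same in every direction and equals sec φ = 1/cos φ.
Areal scale = k² = sec²φ = 1/cos²(68°) = 1/0.3746² = 7.126.
True area = apparent / (areal scale) = 66000 / 7.126 ≈ 9260 km².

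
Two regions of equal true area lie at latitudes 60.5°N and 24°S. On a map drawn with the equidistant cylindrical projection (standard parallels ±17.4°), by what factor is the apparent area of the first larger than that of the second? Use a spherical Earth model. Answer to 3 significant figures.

1.86

In the equirectangular projection with standard parallel φ₀ = 17.4° (x = Rλ cos φ₀, y = Rφ), meridians are true-scale (h = 1) and the parallel scale is k = cos φ₀ / cos φ.
Areal scale at 60.5°: h·k = 1.000 × 1.938 = 1.938.
Areal scale at 24°: h·k = 1.000 × 1.045 = 1.045.
Ratio = 1.938/1.045 ≈ 1.86.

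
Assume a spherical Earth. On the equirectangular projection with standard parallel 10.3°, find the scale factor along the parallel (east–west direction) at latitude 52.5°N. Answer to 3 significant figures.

In the equirectangular projection with standard parallel φ₀ = 10.3° (x = Rλ cos φ₀, y = Rφ), meridians are true-scale (h = 1) and the parallel scale is k = cos φ₀ / cos φ.
k = cos 10.3° / cos 52.5° = 0.9839/0.6088 = 1.616.

1.62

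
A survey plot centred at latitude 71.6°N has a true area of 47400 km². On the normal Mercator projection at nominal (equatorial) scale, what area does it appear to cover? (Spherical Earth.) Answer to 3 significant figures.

476000 km²

The Mercator projection is conformal; its linear scale factor is the same in every direction and equals sec φ = 1/cos φ.
Areal scale = k² = sec²φ = 1/cos²(71.6°) = 1/0.3156² = 10.04.
Apparent area = 47400 × 10.04 ≈ 476000 km².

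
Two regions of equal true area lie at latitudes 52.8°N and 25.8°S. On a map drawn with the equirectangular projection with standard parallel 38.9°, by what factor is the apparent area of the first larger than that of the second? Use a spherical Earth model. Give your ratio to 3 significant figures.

In the equirectangular projection with standard parallel φ₀ = 38.9° (x = Rλ cos φ₀, y = Rφ), meridians are true-scale (h = 1) and the parallel scale is k = cos φ₀ / cos φ.
Areal scale at 52.8°: h·k = 1.000 × 1.287 = 1.287.
Areal scale at 25.8°: h·k = 1.000 × 0.8644 = 0.8644.
Ratio = 1.287/0.8644 ≈ 1.49.

1.49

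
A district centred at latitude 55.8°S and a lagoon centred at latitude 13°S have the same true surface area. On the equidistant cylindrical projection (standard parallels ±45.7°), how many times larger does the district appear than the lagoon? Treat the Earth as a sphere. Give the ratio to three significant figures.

The equidistant cylindrical projection with φ₀ = 45.7° has h = 1 (meridians true) and k = cos φ₀ / cos φ along parallels.
Areal scale at 55.8°: h·k = 1.000 × 1.243 = 1.243.
Areal scale at 13°: h·k = 1.000 × 0.7168 = 0.7168.
Ratio = 1.243/0.7168 ≈ 1.73.

1.73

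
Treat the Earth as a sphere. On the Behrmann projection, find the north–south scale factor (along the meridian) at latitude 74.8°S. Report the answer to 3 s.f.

The Behrmann projection is cylindrical equal-area with φ₀ = 30°. For cylindrical equal-area with standard parallel φ₀, h = cos φ / cos φ₀ and k = cos φ₀ / cos φ, so h·k = 1.
h = cos 74.8° / cos 30° = 0.2622/0.8660 = 0.3027.

0.303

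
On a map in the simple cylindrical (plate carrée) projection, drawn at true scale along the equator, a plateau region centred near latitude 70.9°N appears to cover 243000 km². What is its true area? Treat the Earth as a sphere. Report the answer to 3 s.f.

79500 km²

Plate carrée maps x = Rλ, y = Rφ. The meridian scale is h = 1 and the parallel scale is k = 1/cos φ = sec φ.
Areal scale = h·k = 1 × sec φ; at 70.9°, h = 1.000, k = 3.056, so h·k = 3.056.
True area = apparent / (areal scale) = 243000 / 3.056 ≈ 79500 km².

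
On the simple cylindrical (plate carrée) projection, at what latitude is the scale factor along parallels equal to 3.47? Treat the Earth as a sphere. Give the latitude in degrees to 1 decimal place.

Plate carrée: h = 1, k = sec φ along parallels.
sec φ = 3.47  ⇒  cos φ = 0.2882  ⇒  φ ≈ 73.3°.

73.3°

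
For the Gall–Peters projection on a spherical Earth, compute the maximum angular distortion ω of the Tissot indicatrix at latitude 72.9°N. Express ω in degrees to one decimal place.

Gall–Peters is a cylindrical equal-area projection with standard parallels at ±45°. For cylindrical equal-area with standard parallel φ₀, h = cos φ / cos φ₀ and k = cos φ₀ / cos φ, so h·k = 1.
At 72.9°: h = 0.4158, k = 2.405; principal scales a = 2.405, b = 0.4158.
sin(ω/2) = (a − b)/(a + b) = 1.989/2.821 = 0.7051, so ω = 2 arcsin(0.7051) ≈ 89.7°.

89.7°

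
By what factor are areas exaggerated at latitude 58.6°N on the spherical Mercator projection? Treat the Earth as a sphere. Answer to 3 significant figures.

3.68

The Mercator projection is conformal; its linear scale factor is the same in every direction and equals sec φ = 1/cos φ.
Areal scale = k² = sec²φ = 1/cos²(58.6°) = 1/0.5210² = 3.684.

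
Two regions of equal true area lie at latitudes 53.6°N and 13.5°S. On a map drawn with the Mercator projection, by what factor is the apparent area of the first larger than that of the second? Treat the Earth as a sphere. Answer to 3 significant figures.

2.68

On Mercator, area is exaggerated by sec²φ = 1/cos²φ.
At 53.6°: sec²(53.6°) = 1/0.5934² = 2.840.
At 13.5°: sec²(13.5°) = 1/0.9724² = 1.058.
Ratio = 2.840/1.058 = cos²(13.5°)/cos²(53.6°) ≈ 2.68.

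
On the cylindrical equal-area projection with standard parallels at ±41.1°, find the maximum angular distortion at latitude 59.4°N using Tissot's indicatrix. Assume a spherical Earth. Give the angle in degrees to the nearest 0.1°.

Cylindrical equal-area (φ₀ = 41.1°): h = cos φ / cos 41.1° along meridians, k = cos 41.1° / cos φ along parallels; h·k = 1.
At 59.4°: h = 0.6755, k = 1.480; principal scales a = 1.480, b = 0.6755.
sin(ω/2) = (a − b)/(a + b) = 0.8048/2.156 = 0.3733, so ω = 2 arcsin(0.3733) ≈ 43.8°.

43.8°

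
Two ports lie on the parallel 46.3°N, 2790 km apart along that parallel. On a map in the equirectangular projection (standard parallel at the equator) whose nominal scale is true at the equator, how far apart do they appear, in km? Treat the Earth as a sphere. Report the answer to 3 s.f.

4040 km

In the plate carrée (x = Rλ, y = Rφ), meridians are true-scale (h = 1) and parallels are stretched by k = sec φ.
Along the parallel, k = sec 46.3° = 1/0.6909 = 1.447.
Map distance = 2790 × 1.447 ≈ 4040 km.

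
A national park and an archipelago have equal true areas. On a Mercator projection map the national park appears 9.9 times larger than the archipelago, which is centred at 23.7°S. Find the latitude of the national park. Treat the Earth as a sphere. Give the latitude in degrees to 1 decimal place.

For equal true areas on Mercator, apparent areas scale as sec²φ, so the ratio is cos²φ₂ / cos²φ₁.
cos²φ₂ / cos²φ₁ = 9.9  ⇒  cos φ₁ = cos 23.7° / √9.9 = 0.9157/3.146 = 0.2910.
φ₁ = arccos(0.2910) ≈ 73.1°.

73.1°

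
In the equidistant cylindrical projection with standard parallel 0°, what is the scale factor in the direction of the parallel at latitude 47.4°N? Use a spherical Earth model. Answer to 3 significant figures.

In the plate carrée (x = Rλ, y = Rφ), meridians are true-scale (h = 1) and parallels are stretched by k = sec φ.
k = 1/cos 47.4° = 1/0.6769 = 1.477.

1.48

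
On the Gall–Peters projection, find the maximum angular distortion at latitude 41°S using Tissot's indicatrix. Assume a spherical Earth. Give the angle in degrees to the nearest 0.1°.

The Gall–Peters projection is cylindrical equal-area with φ₀ = 45°. Cylindrical equal-area (φ₀ = 45°): h = cos φ / cos 45° along meridians, k = cos 45° / cos φ along parallels; h·k = 1.
At 41°: h = 1.067, k = 0.9369; principal scales a = 1.067, b = 0.9369.
sin(ω/2) = (a − b)/(a + b) = 0.1304/2.004 = 0.06506, so ω = 2 arcsin(0.06506) ≈ 7.5°.

7.5°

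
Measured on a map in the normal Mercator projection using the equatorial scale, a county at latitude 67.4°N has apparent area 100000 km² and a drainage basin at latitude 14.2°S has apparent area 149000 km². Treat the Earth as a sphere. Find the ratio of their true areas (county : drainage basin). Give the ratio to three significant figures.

0.105

Since Mercator area scale is 1/cos²φ, the true area equals the apparent area multiplied by cos²φ.
True area of county: 100000 × cos²(67.4°) = 100000 × 0.1477 = 14770 km².
True area of drainage basin: 149000 × cos²(14.2°) = 149000 × 0.9398 = 140000 km².
Ratio = 14770 / 140000 ≈ 0.105.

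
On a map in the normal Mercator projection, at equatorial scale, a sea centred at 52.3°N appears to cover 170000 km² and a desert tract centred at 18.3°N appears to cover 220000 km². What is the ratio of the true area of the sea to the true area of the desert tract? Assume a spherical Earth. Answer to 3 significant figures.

Since Mercator area scale is 1/cos²φ, the true area equals the apparent area multiplied by cos²φ.
True area of sea: 170000 × cos²(52.3°) = 170000 × 0.3740 = 63570 km².
True area of desert tract: 220000 × cos²(18.3°) = 220000 × 0.9014 = 198300 km².
Ratio = 63570 / 198300 ≈ 0.321.

0.321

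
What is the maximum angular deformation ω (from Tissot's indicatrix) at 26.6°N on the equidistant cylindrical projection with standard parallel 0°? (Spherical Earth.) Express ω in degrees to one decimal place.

6.4°

In the plate carrée (x = Rλ, y = Rφ), meridians are true-scale (h = 1) and parallels are stretched by k = sec φ.
At 26.6°: h = 1.000, k = 1.118; principal scales a = 1.118, b = 1.000.
sin(ω/2) = (a − b)/(a + b) = 0.1184/2.118 = 0.05588, so ω = 2 arcsin(0.05588) ≈ 6.4°.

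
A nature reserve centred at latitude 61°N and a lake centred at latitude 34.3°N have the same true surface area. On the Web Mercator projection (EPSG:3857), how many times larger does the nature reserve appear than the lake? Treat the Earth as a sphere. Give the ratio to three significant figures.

Mercator areal scale is sec²φ.
At 61°: sec²(61°) = 1/0.4848² = 4.255.
At 34.3°: sec²(34.3°) = 1/0.8261² = 1.465.
Ratio = 4.255/1.465 = cos²(34.3°)/cos²(61°) ≈ 2.90.

2.90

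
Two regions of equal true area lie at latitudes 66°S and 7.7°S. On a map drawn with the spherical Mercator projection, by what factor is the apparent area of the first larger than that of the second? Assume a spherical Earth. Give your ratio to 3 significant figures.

5.94

Mercator areal scale is sec²φ.
At 66°: sec²(66°) = 1/0.4067² = 6.045.
At 7.7°: sec²(7.7°) = 1/0.9910² = 1.018.
Ratio = 6.045/1.018 = cos²(7.7°)/cos²(66°) ≈ 5.94.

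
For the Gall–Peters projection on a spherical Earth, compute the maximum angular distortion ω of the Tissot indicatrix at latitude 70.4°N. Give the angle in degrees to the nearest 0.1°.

Gall–Peters is a cylindrical equal-area projection with standard parallels at ±45°. Cylindrical equal-area (φ₀ = 45°): h = cos φ / cos 45° along meridians, k = cos 45° / cos φ along parallels; h·k = 1.
At 70.4°: h = 0.4744, k = 2.108; principal scales a = 2.108, b = 0.4744.
sin(ω/2) = (a − b)/(a + b) = 1.634/2.582 = 0.6326, so ω = 2 arcsin(0.6326) ≈ 78.5°.

78.5°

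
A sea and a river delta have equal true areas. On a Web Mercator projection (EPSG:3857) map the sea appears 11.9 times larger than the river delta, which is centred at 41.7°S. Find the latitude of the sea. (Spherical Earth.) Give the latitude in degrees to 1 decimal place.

Mercator areal scale is sec²φ, so apparent-area ratio = sec²φ₁ / sec²φ₂ = cos²φ₂ / cos²φ₁.
cos²φ₂ / cos²φ₁ = 11.9  ⇒  cos φ₁ = cos 41.7° / √11.9 = 0.7466/3.450 = 0.2164.
φ₁ = arccos(0.2164) ≈ 77.5°.

77.5°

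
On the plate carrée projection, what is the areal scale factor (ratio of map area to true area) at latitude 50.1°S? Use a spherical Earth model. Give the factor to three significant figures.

1.56

In the plate carrée (x = Rλ, y = Rφ), meridians are true-scale (h = 1) and parallels are stretched by k = sec φ.
Areal scale = h·k = 1 × sec φ; at 50.1°, h = 1.000, k = 1.559, so h·k = 1.559.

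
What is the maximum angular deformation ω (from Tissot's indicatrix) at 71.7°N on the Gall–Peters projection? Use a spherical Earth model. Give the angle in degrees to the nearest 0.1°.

The Gall–Peters projection is cylindrical equal-area with φ₀ = 45°. For cylindrical equal-area with standard parallel φ₀, h = cos φ / cos φ₀ and k = cos φ₀ / cos φ, so h·k = 1.
At 71.7°: h = 0.4441, k = 2.252; principal scales a = 2.252, b = 0.4441.
sin(ω/2) = (a − b)/(a + b) = 1.808/2.696 = 0.6706, so ω = 2 arcsin(0.6706) ≈ 84.2°.

84.2°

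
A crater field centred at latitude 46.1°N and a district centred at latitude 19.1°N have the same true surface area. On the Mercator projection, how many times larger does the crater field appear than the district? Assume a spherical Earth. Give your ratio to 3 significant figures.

1.86

Mercator is conformal with k = sec φ, so areal scale = k² = sec²φ.
At 46.1°: sec²(46.1°) = 1/0.6934² = 2.080.
At 19.1°: sec²(19.1°) = 1/0.9449² = 1.120.
Ratio = 2.080/1.120 = cos²(19.1°)/cos²(46.1°) ≈ 1.86.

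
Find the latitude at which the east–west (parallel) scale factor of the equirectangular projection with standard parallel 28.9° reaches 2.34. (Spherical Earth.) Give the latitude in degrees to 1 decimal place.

In the equirectangular projection with standard parallel φ₀ = 28.9° (x = Rλ cos φ₀, y = Rφ), meridians are true-scale (h = 1) and the parallel scale is k = cos φ₀ / cos φ.
k = cos φ₀ / cos φ = 2.34  ⇒  cos φ = cos 28.9° / 2.34 = 0.3741.
φ = arccos(0.3741) ≈ 68.0°.

68.0°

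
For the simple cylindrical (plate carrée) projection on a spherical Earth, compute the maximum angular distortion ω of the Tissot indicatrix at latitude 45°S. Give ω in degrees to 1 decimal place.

For the equirectangular projection with φ₀ = 0 (plate carrée), h = 1 along meridians and k = sec φ along parallels.
At 45°: h = 1.000, k = 1.414; principal scales a = 1.414, b = 1.000.
sin(ω/2) = (a − b)/(a + b) = 0.4142/2.414 = 0.1716, so ω = 2 arcsin(0.1716) ≈ 19.8°.

19.8°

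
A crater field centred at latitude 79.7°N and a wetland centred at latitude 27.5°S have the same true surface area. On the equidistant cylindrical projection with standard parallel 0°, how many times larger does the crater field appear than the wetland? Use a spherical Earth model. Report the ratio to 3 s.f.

For the equirectangular projection with φ₀ = 0 (plate carrée), h = 1 along meridians and k = sec φ along parallels.
Areal scale at 79.7°: h·k = 1.000 × 5.593 = 5.593.
Areal scale at 27.5°: h·k = 1.000 × 1.127 = 1.127.
Ratio = 5.593/1.127 ≈ 4.96.

4.96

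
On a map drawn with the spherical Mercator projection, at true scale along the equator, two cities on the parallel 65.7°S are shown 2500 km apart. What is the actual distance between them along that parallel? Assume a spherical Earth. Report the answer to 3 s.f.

The Mercator projection is conformal; its linear scale factor is the same in every direction and equals sec φ = 1/cos φ.
Along the parallel at 65.7°, map distances are exaggerated by k = sec 65.7° = 2.430.
True distance = 2500 / 2.430 = 2500 × cos 65.7° ≈ 1030 km.

1030 km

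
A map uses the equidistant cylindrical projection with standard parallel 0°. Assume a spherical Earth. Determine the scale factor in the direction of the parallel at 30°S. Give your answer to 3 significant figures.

In the plate carrée (x = Rλ, y = Rφ), meridians are true-scale (h = 1) and parallels are stretched by k = sec φ.
k = 1/cos 30° = 1/0.8660 = 1.155.

1.15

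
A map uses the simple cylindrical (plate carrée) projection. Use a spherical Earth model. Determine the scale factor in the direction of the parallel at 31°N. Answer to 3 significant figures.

In the plate carrée (x = Rλ, y = Rφ), meridians are true-scale (h = 1) and parallels are stretched by k = sec φ.
k = 1/cos 31° = 1/0.8572 = 1.167.

1.17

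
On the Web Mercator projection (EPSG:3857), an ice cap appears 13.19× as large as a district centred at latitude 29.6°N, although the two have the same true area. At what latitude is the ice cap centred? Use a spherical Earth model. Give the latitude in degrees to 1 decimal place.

76.1°

On Mercator, (apparent₁)/(apparent₂) = sec²φ₁ / sec²φ₂ when true areas are equal.
cos²φ₂ / cos²φ₁ = 13.19  ⇒  cos φ₁ = cos 29.6° / √13.19 = 0.8695/3.632 = 0.2394.
φ₁ = arccos(0.2394) ≈ 76.1°.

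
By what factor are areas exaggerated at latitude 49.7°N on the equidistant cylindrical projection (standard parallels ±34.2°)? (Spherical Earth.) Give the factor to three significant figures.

1.28

With standard parallel φ₀ = 34.2°, the equirectangular projection gives x = Rλ cos φ₀, y = Rφ, so h = 1 and k = cos 34.2° / cos φ.
Areal scale = h·k = 1 × cos φ₀ / cos φ; at 49.7°, h = 1.000, k = 1.279, so h·k = 1.279.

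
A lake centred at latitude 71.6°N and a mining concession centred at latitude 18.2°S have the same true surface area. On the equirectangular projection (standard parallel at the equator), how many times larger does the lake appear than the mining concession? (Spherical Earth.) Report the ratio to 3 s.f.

3.01

In the plate carrée (x = Rλ, y = Rφ), meridians are true-scale (h = 1) and parallels are stretched by k = sec φ.
Areal scale at 71.6°: h·k = 1.000 × 3.168 = 3.168.
Areal scale at 18.2°: h·k = 1.000 × 1.053 = 1.053.
Ratio = 3.168/1.053 ≈ 3.01.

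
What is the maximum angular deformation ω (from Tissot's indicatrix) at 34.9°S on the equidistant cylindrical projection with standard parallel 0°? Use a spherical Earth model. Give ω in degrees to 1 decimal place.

Plate carrée maps x = Rλ, y = Rφ. The meridian scale is h = 1 and the parallel scale is k = 1/cos φ = sec φ.
At 34.9°: h = 1.000, k = 1.219; principal scales a = 1.219, b = 1.000.
sin(ω/2) = (a − b)/(a + b) = 0.2193/2.219 = 0.09881, so ω = 2 arcsin(0.09881) ≈ 11.3°.

11.3°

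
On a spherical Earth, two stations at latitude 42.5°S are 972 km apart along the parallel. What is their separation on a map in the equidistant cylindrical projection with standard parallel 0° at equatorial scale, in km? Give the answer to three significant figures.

1320 km

In the plate carrée (x = Rλ, y = Rφ), meridians are true-scale (h = 1) and parallels are stretched by k = sec φ.
Along the parallel, k = sec 42.5° = 1/0.7373 = 1.356.
Map distance = 972 × 1.356 ≈ 1320 km.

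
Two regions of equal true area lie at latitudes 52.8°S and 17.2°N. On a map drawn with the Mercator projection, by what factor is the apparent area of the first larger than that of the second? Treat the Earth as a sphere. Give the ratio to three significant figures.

On Mercator, area is exaggerated by sec²φ = 1/cos²φ.
At 52.8°: sec²(52.8°) = 1/0.6046² = 2.736.
At 17.2°: sec²(17.2°) = 1/0.9553² = 1.096.
Ratio = 2.736/1.096 = cos²(17.2°)/cos²(52.8°) ≈ 2.50.

2.50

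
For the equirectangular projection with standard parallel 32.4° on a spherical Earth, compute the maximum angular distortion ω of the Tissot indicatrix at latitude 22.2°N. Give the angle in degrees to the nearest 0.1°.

5.3°

The equidistant cylindrical projection with φ₀ = 32.4° has h = 1 (meridians true) and k = cos φ₀ / cos φ along parallels.
At 22.2°: h = 1.000, k = 0.9119; principal scales a = 1.000, b = 0.9119.
sin(ω/2) = (a − b)/(a + b) = 0.08807/1.912 = 0.04606, so ω = 2 arcsin(0.04606) ≈ 5.3°.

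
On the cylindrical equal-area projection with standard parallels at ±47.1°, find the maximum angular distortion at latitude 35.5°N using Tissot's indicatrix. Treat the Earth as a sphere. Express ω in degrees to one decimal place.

Cylindrical equal-area (φ₀ = 47.1°): h = cos φ / cos 47.1° along meridians, k = cos 47.1° / cos φ along parallels; h·k = 1.
At 35.5°: h = 1.196, k = 0.8361; principal scales a = 1.196, b = 0.8361.
sin(ω/2) = (a − b)/(a + b) = 0.3598/2.032 = 0.1771, so ω = 2 arcsin(0.1771) ≈ 20.4°.

20.4°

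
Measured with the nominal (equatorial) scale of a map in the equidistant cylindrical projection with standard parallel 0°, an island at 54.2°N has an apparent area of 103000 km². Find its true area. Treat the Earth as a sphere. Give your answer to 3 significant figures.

For the equirectangular projection with φ₀ = 0 (plate carrée), h = 1 along meridians and k = sec φ along parallels.
Areal scale = h·k = 1 × sec φ; at 54.2°, h = 1.000, k = 1.710, so h·k = 1.710.
True area = apparent / (areal scale) = 103000 / 1.710 ≈ 60300 km².

60300 km²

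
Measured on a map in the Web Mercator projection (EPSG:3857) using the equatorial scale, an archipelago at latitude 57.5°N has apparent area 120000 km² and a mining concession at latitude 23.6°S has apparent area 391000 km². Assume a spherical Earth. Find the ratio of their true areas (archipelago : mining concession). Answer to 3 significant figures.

0.106

Since Mercator area scale is 1/cos²φ, the true area equals the apparent area multiplied by cos²φ.
True area of archipelago: 120000 × cos²(57.5°) = 120000 × 0.2887 = 34640 km².
True area of mining concession: 391000 × cos²(23.6°) = 391000 × 0.8397 = 328300 km².
Ratio = 34640 / 328300 ≈ 0.106.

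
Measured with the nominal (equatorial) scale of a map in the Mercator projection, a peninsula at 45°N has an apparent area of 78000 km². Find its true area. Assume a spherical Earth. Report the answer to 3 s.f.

39000 km²

The Mercator projection is conformal; its linear scale factor is the same in every direction and equals sec φ = 1/cos φ.
Areal scale = k² = sec²φ = 1/cos²(45°) = 1/0.7071² = 2.000.
True area = apparent / (areal scale) = 78000 / 2.000 ≈ 39000 km².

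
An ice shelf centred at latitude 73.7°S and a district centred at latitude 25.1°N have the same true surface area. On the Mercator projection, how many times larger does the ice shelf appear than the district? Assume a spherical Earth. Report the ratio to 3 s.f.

On Mercator, area is exaggerated by sec²φ = 1/cos²φ.
At 73.7°: sec²(73.7°) = 1/0.2807² = 12.69.
At 25.1°: sec²(25.1°) = 1/0.9056² = 1.219.
Ratio = 12.69/1.219 = cos²(25.1°)/cos²(73.7°) ≈ 10.4.

10.4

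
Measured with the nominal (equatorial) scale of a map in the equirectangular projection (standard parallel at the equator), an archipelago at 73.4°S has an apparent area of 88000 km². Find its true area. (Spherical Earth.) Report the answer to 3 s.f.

Plate carrée maps x = Rλ, y = Rφ. The meridian scale is h = 1 and the parallel scale is k = 1/cos φ = sec φ.
Areal scale = h·k = 1 × sec φ; at 73.4°, h = 1.000, k = 3.500, so h·k = 3.500.
True area = apparent / (areal scale) = 88000 / 3.500 ≈ 25100 km².

25100 km²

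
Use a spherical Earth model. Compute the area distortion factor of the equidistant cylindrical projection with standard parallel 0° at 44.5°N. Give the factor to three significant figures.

1.40

In the plate carrée (x = Rλ, y = Rφ), meridians are true-scale (h = 1) and parallels are stretched by k = sec φ.
Areal scale = h·k = 1 × sec φ; at 44.5°, h = 1.000, k = 1.402, so h·k = 1.402.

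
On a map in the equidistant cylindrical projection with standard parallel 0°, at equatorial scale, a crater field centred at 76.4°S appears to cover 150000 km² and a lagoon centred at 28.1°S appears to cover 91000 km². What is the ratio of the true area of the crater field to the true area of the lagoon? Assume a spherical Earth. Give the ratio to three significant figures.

On the plate carrée, areal scale = h·k = 1 × sec φ, so true area = apparent × cos φ.
True area of crater field: 150000 × cos(76.4°) = 150000 × 0.2351 = 35270 km².
True area of lagoon: 91000 × cos(28.1°) = 91000 × 0.8821 = 80270 km².
Ratio = 35270 / 80270 ≈ 0.439.

0.439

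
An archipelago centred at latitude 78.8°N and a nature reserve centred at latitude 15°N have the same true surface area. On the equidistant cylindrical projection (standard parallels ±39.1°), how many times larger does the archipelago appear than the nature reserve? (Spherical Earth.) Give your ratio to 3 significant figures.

4.97

With standard parallel φ₀ = 39.1°, the equirectangular projection gives x = Rλ cos φ₀, y = Rφ, so h = 1 and k = cos 39.1° / cos φ.
Areal scale at 78.8°: h·k = 1.000 × 3.995 = 3.995.
Areal scale at 15°: h·k = 1.000 × 0.8034 = 0.8034.
Ratio = 3.995/0.8034 ≈ 4.97.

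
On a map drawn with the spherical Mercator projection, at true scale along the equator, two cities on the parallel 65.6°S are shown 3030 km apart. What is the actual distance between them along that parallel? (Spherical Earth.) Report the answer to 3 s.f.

1250 km

For Mercator, h = k = sec φ (a conformal cylindrical projection has a single point scale, 1/cos φ).
Along the parallel at 65.6°, map distances are exaggerated by k = sec 65.6° = 2.421.
True distance = 3030 / 2.421 = 3030 × cos 65.6° ≈ 1250 km.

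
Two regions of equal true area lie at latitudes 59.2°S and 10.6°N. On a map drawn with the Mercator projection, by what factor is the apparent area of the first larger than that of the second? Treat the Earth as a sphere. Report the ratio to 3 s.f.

On Mercator, area is exaggerated by sec²φ = 1/cos²φ.
At 59.2°: sec²(59.2°) = 1/0.5120² = 3.814.
At 10.6°: sec²(10.6°) = 1/0.9829² = 1.035.
Ratio = 3.814/1.035 = cos²(10.6°)/cos²(59.2°) ≈ 3.68.

3.68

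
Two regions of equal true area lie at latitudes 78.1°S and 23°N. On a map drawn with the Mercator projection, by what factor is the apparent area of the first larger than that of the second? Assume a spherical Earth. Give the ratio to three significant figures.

On Mercator, area is exaggerated by sec²φ = 1/cos²φ.
At 78.1°: sec²(78.1°) = 1/0.2062² = 23.52.
At 23°: sec²(23°) = 1/0.9205² = 1.180.
Ratio = 23.52/1.180 = cos²(23°)/cos²(78.1°) ≈ 19.9.

19.9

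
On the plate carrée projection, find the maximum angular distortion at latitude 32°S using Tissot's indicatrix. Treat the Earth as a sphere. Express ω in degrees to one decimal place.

In the plate carrée (x = Rλ, y = Rφ), meridians are true-scale (h = 1) and parallels are stretched by k = sec φ.
At 32°: h = 1.000, k = 1.179; principal scales a = 1.179, b = 1.000.
sin(ω/2) = (a − b)/(a + b) = 0.1792/2.179 = 0.08222, so ω = 2 arcsin(0.08222) ≈ 9.4°.

9.4°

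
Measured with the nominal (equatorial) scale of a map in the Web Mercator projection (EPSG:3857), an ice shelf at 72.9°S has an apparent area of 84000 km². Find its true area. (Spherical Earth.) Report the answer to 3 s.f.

For Mercator, h = k = sec φ (a conformal cylindrical projection has a single point scale, 1/cos φ).
Areal scale = k² = sec²φ = 1/cos²(72.9°) = 1/0.2940² = 11.57.
True area = apparent / (areal scale) = 84000 / 11.57 ≈ 7260 km².

7260 km²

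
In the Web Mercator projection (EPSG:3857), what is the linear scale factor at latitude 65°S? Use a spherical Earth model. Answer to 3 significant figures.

2.37

Mercator is conformal, so the point scale is isotropic: h = k = sec φ = 1/cos φ.
k = 1/cos 65° = 1/0.4226 = 2.366.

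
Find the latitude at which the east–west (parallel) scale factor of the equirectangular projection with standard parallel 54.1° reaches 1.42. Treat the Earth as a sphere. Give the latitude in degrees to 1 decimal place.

65.6°

In the equirectangular projection with standard parallel φ₀ = 54.1° (x = Rλ cos φ₀, y = Rφ), meridians are true-scale (h = 1) and the parallel scale is k = cos φ₀ / cos φ.
k = cos φ₀ / cos φ = 1.42  ⇒  cos φ = cos 54.1° / 1.42 = 0.4129.
φ = arccos(0.4129) ≈ 65.6°.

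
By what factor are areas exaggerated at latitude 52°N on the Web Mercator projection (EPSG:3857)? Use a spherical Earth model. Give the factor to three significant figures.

2.64

The Mercator projection is conformal; its linear scale factor is the same in every direction and equals sec φ = 1/cos φ.
Areal scale = k² = sec²φ = 1/cos²(52°) = 1/0.6157² = 2.638.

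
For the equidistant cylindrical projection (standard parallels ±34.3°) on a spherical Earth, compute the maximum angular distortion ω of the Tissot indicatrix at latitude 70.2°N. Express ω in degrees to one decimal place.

In the equirectangular projection with standard parallel φ₀ = 34.3° (x = Rλ cos φ₀, y = Rφ), meridians are true-scale (h = 1) and the parallel scale is k = cos φ₀ / cos φ.
At 70.2°: h = 1.000, k = 2.439; principal scales a = 2.439, b = 1.000.
sin(ω/2) = (a − b)/(a + b) = 1.439/3.439 = 0.4184, so ω = 2 arcsin(0.4184) ≈ 49.5°.

49.5°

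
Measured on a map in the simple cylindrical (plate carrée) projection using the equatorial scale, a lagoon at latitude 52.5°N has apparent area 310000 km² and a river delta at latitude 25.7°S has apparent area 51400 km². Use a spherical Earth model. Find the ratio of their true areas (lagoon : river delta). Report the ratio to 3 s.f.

Plate carrée has h = 1 and k = sec φ, giving areal scale sec φ; true area = (apparent area) · cos φ.
True area of lagoon: 310000 × cos(52.5°) = 310000 × 0.6088 = 188700 km².
True area of river delta: 51400 × cos(25.7°) = 51400 × 0.9011 = 46320 km².
Ratio = 188700 / 46320 ≈ 4.07.

4.07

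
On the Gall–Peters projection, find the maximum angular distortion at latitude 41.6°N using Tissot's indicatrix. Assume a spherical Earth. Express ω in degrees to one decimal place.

Gall–Peters is a cylindrical equal-area projection with standard parallels at ±45°. A cylindrical equal-area projection with standard parallel φ₀ has meridian scale h = cos φ / cos φ₀ and parallel scale k = cos φ₀ / cos φ (so areas are preserved, h·k = 1).
At 41.6°: h = 1.058, k = 0.9456; principal scales a = 1.058, b = 0.9456.
sin(ω/2) = (a − b)/(a + b) = 0.1120/2.003 = 0.05589, so ω = 2 arcsin(0.05589) ≈ 6.4°.

6.4°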